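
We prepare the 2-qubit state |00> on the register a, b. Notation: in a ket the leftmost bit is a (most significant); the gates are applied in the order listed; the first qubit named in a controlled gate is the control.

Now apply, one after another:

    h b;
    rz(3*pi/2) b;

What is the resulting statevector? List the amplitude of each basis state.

The resulting statevector has amplitude -sqrt(2)*exp(I*pi/4)/2 on |00>, sqrt(2)*exp(3*I*pi/4)/2 on |01>, 0 on |10>, 0 on |11>.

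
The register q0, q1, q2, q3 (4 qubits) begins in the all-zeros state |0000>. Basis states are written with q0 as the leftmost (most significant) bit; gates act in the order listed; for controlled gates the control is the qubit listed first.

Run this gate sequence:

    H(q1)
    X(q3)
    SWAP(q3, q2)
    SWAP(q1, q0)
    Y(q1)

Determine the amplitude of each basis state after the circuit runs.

The final amplitudes are sqrt(2)*I/2 on |0110>, sqrt(2)*I/2 on |1110>, and 0 on every other basis state.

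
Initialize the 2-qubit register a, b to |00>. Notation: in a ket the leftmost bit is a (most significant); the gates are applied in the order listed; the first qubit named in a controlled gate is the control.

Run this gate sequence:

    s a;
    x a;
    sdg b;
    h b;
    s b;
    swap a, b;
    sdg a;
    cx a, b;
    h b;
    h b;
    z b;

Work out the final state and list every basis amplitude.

The final amplitudes are 0 on |00>, -sqrt(2)/2 on |01>, sqrt(2)/2 on |10>, 0 on |11>. Key observation: the block from step 9 through step 10 cancels to the identity and can be dropped.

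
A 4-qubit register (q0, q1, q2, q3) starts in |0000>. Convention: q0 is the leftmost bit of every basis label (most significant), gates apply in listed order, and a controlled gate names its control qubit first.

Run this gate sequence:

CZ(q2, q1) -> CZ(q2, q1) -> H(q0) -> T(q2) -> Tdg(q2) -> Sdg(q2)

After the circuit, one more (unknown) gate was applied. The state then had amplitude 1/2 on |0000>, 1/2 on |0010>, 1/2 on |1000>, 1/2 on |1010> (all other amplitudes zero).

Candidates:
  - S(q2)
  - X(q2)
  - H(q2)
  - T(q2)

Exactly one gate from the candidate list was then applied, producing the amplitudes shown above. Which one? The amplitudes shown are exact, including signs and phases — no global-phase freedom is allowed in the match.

It was H(q2) that produced the state shown. Key observation: gates 1-2 undo each other exactly, leaving only the rest of the circuit to track.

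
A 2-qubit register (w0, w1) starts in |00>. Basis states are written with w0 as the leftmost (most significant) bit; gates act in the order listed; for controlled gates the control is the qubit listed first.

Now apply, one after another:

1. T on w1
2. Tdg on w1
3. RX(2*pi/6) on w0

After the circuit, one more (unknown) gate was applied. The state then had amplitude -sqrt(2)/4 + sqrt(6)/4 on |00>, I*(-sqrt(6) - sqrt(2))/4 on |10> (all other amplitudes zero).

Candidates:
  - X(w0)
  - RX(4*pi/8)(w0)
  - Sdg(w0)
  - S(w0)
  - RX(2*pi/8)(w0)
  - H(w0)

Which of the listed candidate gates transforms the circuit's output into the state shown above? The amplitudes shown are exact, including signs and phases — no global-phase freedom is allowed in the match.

It was RX(4*pi/8)(w0) that produced the state shown.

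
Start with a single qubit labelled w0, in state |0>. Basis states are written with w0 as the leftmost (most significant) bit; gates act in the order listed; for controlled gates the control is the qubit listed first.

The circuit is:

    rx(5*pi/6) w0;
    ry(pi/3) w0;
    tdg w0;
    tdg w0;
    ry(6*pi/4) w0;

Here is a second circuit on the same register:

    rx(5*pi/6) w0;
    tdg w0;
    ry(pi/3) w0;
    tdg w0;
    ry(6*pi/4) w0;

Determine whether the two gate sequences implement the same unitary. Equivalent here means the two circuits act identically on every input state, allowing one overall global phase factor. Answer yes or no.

No, they are not equivalent — no single phase factor reconciles the two unitaries.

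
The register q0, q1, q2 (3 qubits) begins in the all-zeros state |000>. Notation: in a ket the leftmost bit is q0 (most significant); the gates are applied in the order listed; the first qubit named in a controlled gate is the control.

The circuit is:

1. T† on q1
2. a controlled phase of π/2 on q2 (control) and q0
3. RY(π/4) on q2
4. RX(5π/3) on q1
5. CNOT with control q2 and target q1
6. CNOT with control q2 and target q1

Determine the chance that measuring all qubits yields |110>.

The probability of measuring |110> is 0. Key observation: steps 5-6 multiply out to the identity, so the circuit reduces to the remaining gates.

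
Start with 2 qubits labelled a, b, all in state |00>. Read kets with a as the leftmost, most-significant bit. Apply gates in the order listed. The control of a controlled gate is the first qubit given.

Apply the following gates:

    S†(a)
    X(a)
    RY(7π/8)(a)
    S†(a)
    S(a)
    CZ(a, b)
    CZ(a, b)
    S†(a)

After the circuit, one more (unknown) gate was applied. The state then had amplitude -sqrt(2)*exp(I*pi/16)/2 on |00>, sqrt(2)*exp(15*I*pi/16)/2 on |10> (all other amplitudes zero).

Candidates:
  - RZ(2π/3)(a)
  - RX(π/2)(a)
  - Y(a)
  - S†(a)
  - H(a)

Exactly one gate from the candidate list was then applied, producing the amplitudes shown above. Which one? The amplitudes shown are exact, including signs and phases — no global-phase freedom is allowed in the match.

The applied gate was H(a).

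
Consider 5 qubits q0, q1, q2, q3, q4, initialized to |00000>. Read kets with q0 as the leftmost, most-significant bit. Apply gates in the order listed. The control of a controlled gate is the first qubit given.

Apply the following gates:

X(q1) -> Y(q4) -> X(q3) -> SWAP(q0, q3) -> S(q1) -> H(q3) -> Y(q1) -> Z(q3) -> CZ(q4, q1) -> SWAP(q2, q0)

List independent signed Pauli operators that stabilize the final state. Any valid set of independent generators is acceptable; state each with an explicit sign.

The final state is stabilized by the group generated by -IIIXI, +ZIIII, +IZIII, -IIZII, -IIIIZ; other independent generating sets are equally valid.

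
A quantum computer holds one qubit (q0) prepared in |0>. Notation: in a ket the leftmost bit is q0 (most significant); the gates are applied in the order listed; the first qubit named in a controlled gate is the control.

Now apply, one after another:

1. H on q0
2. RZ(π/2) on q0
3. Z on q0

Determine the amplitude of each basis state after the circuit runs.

The resulting statevector has amplitude -sqrt(2)*exp(3*I*pi/4)/2 on |0>, -sqrt(2)*exp(I*pi/4)/2 on |1>.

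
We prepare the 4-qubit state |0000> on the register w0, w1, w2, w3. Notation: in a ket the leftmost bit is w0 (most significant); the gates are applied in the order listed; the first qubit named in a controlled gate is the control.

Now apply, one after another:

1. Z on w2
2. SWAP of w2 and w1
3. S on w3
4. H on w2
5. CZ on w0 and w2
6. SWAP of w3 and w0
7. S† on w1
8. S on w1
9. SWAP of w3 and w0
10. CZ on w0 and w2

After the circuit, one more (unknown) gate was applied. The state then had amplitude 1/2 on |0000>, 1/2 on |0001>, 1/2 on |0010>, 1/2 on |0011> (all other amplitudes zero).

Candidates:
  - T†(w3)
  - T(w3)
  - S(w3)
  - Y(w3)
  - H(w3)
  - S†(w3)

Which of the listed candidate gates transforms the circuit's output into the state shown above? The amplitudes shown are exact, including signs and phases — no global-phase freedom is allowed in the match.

The unique candidate consistent with the amplitudes is H(w3). Key observation: steps 5-10 multiply out to the identity, so the circuit reduces to the remaining gates.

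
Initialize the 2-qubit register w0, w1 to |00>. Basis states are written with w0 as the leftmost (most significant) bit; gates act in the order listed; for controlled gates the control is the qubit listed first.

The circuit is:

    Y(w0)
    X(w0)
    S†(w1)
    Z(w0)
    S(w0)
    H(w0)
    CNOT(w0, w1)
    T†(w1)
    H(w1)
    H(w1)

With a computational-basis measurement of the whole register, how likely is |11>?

The probability of measuring |11> is 1/2.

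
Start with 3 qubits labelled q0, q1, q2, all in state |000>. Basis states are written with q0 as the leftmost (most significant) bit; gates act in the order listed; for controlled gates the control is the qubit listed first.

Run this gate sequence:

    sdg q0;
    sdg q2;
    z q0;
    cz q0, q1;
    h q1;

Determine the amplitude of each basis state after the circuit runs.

The final amplitudes are sqrt(2)/2 on |000>, sqrt(2)/2 on |010>, and 0 on every other basis state.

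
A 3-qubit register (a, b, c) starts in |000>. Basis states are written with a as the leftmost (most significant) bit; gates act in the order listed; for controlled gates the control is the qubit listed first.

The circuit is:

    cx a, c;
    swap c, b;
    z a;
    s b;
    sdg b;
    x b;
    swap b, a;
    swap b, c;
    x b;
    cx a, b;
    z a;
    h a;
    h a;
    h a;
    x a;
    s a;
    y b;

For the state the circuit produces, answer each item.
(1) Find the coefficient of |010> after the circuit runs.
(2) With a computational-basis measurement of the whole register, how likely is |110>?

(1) The amplitude on |010> is sqrt(2)*I/2.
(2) The probability of measuring |110> is 1/2.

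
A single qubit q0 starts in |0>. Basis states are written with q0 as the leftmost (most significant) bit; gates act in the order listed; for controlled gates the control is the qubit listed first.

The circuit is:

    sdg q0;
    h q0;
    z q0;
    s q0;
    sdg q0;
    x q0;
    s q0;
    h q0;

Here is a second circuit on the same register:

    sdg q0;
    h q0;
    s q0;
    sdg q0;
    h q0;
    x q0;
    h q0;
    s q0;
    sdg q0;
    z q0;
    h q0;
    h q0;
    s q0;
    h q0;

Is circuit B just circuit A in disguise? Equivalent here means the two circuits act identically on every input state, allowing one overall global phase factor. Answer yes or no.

No, they are not equivalent — no single phase factor reconciles the two unitaries.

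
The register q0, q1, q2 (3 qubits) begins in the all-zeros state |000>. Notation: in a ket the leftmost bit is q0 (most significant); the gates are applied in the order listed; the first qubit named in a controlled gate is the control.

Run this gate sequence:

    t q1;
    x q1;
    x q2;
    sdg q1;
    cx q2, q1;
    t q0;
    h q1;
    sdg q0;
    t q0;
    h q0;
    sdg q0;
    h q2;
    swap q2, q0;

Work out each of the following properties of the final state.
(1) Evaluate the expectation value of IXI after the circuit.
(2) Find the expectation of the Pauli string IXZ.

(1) In the final state, IXI has expectation 1.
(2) The observable IXZ averages to 0.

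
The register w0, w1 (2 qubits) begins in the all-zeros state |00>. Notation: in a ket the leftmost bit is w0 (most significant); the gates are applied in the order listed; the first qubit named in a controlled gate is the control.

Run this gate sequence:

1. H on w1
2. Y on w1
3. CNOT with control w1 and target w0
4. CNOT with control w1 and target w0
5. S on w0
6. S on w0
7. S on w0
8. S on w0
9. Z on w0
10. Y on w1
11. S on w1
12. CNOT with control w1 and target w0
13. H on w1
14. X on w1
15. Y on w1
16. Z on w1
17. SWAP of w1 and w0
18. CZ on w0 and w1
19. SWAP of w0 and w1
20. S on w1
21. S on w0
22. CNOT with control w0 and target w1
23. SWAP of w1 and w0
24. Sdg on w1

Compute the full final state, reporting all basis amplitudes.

After the circuit, the state carries amplitude -I/2 on |00>, I/2 on |01>, 1/2 on |10>, 1/2 on |11>.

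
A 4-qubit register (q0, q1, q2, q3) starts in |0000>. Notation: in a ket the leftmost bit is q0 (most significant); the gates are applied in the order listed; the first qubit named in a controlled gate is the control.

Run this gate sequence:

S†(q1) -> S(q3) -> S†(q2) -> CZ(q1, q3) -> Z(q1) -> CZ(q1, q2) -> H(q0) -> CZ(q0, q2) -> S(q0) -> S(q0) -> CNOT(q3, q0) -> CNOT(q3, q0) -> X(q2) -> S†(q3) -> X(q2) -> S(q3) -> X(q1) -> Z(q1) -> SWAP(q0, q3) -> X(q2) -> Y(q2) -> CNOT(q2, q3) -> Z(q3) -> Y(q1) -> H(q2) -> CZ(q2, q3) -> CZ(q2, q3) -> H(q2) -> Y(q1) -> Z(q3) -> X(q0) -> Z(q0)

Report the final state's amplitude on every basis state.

The resulting statevector has amplitude -sqrt(2)*I/2 on |1100>, sqrt(2)*I/2 on |1101>, and 0 on every other basis state.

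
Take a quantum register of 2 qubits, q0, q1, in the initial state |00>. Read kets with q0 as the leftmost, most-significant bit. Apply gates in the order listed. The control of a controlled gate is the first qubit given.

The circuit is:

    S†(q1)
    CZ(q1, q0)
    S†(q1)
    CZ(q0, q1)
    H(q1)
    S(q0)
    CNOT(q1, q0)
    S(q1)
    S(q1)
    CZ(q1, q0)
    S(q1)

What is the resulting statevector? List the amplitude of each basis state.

The resulting statevector has amplitude sqrt(2)/2 on |00>, 0 on |01>, 0 on |10>, sqrt(2)*I/2 on |11>.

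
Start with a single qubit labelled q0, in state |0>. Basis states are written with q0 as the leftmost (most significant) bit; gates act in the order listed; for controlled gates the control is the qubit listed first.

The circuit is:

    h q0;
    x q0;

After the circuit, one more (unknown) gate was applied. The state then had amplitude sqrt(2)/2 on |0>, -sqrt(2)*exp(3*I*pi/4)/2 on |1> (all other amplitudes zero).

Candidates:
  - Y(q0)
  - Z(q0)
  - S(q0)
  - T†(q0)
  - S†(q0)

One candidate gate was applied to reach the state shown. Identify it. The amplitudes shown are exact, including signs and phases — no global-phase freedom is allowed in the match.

It was T†(q0) that produced the state shown.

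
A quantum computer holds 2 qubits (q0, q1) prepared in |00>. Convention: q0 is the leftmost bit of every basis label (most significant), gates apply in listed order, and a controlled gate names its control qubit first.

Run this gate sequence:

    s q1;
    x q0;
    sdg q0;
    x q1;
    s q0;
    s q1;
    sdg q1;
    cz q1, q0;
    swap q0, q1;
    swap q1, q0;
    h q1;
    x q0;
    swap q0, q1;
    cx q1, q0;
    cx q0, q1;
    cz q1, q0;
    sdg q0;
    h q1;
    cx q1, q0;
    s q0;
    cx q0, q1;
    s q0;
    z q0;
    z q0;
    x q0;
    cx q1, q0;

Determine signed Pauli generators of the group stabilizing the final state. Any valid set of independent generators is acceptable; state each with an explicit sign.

The final state is stabilized by the group generated by -XZ, -ZY; other independent generating sets are equally valid. Key observation: gates 6-7 undo each other exactly, leaving only the rest of the circuit to track.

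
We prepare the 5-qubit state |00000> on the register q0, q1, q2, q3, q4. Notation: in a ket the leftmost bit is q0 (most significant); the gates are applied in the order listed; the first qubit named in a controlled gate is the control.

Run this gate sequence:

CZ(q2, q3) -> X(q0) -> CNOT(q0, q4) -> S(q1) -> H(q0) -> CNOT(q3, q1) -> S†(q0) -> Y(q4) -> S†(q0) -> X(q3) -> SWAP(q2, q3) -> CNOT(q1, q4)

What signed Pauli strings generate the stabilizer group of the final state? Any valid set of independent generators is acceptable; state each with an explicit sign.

One valid set of independent stabilizer generators is +XIIII, +IZIII, -IIZII, +IIIZI, +IIIIZ (any independent generating set of the same group is equally correct).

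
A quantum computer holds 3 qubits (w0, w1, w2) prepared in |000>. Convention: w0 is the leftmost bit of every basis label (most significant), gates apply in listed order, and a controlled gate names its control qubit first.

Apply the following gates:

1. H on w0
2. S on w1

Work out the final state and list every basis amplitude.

The final amplitudes are sqrt(2)/2 on |000>, sqrt(2)/2 on |100>, and 0 on every other basis state.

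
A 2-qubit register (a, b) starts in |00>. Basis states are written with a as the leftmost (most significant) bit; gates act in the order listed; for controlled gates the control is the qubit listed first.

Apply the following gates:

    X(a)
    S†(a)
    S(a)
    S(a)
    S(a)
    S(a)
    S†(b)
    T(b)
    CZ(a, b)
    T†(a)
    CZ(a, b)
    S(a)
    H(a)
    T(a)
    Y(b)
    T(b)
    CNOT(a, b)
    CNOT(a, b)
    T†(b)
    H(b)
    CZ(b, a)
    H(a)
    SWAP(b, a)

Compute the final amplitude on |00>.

The amplitude on |00> is sqrt(2)*(-I + exp(I*pi/4))/4. Key observation: steps 3-6 multiply out to the identity, so the circuit reduces to the remaining gates.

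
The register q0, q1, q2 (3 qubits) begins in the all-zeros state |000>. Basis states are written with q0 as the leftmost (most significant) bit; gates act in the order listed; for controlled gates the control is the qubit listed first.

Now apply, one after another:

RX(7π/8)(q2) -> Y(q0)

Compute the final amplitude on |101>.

The final state's coefficient on |101> equals sin(7*pi/16).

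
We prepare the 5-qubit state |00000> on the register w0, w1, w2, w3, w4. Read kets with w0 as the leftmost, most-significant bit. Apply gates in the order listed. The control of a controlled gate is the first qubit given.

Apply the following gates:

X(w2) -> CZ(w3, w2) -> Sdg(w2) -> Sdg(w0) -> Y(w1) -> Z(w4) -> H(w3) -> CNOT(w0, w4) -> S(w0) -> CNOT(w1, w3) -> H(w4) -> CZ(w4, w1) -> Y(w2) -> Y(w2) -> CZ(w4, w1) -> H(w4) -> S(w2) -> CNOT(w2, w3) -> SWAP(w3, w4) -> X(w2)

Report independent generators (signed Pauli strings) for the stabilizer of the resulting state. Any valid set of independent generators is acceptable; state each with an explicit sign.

The stabilizer group can be generated by +IIIIX, +ZIIII, -IZIII, +IIZII, +IIIZI, among other valid generating sets.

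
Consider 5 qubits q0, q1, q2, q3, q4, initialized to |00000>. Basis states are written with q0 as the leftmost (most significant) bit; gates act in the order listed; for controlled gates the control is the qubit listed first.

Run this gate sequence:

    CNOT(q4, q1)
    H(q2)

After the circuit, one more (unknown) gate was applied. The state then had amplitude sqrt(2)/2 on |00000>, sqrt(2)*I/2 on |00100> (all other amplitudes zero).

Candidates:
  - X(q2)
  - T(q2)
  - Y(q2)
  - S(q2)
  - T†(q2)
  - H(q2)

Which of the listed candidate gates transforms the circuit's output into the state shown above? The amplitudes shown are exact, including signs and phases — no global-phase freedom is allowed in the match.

The unique candidate consistent with the amplitudes is S(q2).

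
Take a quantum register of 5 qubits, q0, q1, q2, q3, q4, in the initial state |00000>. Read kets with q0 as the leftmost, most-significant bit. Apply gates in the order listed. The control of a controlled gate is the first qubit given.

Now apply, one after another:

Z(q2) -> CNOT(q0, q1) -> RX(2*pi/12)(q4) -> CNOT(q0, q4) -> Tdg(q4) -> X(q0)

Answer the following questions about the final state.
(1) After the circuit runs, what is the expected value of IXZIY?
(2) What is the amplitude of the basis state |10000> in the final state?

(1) In the final state, IXZIY has expectation 0.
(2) |10000> carries amplitude sqrt(2)/4 + sqrt(6)/4 in the final state.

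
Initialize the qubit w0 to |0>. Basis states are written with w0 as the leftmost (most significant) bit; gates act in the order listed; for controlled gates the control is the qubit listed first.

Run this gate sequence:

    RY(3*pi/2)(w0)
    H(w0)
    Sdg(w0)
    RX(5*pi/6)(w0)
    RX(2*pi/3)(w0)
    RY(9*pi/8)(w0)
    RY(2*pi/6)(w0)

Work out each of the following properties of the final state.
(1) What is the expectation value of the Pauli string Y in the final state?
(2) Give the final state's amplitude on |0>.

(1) In the final state, Y has expectation -1.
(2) The amplitude on |0> is -sqrt(2)*cos(pi/16)/4 - sqrt(6)*sin(pi/16)/4 - sqrt(2)*I*sin(pi/16)/4 + sqrt(6)*I*cos(pi/16)/4.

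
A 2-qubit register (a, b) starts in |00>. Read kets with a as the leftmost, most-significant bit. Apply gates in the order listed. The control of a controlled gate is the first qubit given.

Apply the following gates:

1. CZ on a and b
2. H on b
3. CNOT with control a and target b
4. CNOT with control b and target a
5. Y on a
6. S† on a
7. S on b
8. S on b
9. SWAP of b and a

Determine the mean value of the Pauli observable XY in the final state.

In the final state, XY has expectation -1.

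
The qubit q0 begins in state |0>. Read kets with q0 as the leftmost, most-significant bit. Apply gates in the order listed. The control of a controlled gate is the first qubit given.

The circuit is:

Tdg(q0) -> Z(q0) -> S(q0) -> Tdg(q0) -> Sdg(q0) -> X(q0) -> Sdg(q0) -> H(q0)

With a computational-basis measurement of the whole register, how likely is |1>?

Outcome |1> occurs with probability 1/2.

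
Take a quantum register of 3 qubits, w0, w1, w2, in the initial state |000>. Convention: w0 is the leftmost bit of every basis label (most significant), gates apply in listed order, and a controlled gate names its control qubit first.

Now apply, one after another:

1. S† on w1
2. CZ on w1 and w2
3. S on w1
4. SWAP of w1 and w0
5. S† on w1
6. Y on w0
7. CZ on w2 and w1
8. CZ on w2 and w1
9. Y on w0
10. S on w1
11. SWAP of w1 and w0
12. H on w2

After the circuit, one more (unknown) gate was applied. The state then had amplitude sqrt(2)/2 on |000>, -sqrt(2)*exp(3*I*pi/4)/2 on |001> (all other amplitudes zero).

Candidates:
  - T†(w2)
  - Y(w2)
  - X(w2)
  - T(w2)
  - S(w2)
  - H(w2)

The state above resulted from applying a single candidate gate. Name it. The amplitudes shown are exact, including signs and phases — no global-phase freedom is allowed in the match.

The unique candidate consistent with the amplitudes is T†(w2). Key observation: steps 4-11 multiply out to the identity, so the circuit reduces to the remaining gates.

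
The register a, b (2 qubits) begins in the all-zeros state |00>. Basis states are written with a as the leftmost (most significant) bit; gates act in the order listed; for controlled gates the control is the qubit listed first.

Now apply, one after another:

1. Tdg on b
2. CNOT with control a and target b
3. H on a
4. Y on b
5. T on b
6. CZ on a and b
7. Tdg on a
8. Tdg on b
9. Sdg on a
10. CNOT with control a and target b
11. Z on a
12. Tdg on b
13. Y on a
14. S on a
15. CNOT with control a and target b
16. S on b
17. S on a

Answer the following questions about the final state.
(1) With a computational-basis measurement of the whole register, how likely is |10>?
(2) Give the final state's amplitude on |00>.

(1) The probability of measuring |10> is 1/2.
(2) The amplitude on |00> is -sqrt(2)*exp(I*pi/4)/2.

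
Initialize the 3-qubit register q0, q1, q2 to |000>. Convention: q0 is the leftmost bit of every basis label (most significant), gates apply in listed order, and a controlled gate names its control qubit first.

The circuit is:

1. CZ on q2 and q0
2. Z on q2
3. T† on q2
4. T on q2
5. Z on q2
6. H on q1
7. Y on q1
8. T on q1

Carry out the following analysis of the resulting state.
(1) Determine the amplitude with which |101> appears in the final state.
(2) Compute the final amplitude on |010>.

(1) The amplitude on |101> is 0. Key observation: gates 2-5 undo each other exactly, leaving only the rest of the circuit to track.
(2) |010> carries amplitude sqrt(2)*exp(3*I*pi/4)/2 in the final state.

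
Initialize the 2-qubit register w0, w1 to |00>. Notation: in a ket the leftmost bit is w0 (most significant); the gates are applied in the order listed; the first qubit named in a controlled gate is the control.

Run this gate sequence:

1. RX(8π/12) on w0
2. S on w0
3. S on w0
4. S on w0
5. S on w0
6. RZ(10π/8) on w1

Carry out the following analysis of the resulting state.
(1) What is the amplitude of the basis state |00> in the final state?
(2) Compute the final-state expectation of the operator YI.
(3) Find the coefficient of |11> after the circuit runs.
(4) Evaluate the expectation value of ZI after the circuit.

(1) The final state's coefficient on |00> equals -exp(3*I*pi/8)/2.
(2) The observable YI averages to -sqrt(3)/2.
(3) |11> carries amplitude 0 in the final state.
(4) The expectation value of ZI is -1/2.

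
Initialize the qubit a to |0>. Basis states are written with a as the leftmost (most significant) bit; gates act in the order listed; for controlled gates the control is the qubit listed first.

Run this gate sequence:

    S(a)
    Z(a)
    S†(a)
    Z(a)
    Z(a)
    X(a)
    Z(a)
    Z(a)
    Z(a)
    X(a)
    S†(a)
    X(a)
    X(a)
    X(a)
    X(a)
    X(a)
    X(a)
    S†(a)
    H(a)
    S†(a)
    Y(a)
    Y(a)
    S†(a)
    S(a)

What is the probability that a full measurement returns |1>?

The probability of measuring |1> is 1/2. Key observation: gates 12-17 undo each other exactly, leaving only the rest of the circuit to track.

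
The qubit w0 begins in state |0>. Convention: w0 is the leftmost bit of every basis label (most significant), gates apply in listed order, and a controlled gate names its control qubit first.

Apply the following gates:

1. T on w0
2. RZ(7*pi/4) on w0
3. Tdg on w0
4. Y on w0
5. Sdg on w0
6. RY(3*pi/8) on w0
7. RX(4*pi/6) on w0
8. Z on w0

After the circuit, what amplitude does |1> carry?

|1> carries amplitude (cos(3*pi/16) + sqrt(3)*I*sin(3*pi/16))*exp(I*pi/8)/2 in the final state.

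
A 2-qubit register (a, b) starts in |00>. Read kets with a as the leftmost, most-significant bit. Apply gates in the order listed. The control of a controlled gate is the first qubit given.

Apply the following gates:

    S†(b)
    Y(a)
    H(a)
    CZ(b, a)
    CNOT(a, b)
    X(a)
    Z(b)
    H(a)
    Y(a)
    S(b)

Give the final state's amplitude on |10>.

The amplitude on |10> is -1/2.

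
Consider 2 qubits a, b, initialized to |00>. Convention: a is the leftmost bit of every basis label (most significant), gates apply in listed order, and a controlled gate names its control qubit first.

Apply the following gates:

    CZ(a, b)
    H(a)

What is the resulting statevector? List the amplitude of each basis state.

After the circuit, the state carries amplitude sqrt(2)/2 on |00>, 0 on |01>, sqrt(2)/2 on |10>, 0 on |11>.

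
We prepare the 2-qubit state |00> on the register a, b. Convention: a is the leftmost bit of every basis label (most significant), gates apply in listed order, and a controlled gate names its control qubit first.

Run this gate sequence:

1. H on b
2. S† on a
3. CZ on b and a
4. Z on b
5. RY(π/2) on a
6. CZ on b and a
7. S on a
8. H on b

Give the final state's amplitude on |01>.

The amplitude on |01> is sqrt(2)/2.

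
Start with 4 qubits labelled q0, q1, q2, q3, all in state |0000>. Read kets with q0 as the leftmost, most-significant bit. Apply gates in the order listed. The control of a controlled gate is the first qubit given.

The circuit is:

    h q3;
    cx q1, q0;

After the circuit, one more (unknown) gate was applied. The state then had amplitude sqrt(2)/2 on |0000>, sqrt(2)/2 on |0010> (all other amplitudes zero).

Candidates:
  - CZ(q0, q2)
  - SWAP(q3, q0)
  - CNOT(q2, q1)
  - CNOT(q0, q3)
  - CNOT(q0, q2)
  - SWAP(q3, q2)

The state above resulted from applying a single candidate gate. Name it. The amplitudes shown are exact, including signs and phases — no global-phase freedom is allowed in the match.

The applied gate was SWAP(q3, q2).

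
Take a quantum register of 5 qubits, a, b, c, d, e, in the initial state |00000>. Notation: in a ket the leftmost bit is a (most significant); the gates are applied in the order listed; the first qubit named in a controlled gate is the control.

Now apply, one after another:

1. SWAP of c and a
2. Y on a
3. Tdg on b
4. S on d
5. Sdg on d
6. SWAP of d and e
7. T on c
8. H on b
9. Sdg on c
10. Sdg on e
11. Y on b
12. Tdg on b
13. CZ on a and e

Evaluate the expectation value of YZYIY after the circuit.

The observable YZYIY averages to 0. Key observation: gates 4-5 undo each other exactly, leaving only the rest of the circuit to track.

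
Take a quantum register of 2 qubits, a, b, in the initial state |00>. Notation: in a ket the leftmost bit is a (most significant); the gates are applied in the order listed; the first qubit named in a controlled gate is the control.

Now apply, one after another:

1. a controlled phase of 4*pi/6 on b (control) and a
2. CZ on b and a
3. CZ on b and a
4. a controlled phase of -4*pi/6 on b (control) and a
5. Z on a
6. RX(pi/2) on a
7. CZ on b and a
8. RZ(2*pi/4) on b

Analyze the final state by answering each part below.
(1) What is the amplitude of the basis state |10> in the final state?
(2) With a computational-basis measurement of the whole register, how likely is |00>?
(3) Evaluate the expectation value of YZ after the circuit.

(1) The final state's coefficient on |10> equals -sqrt(2)*exp(I*pi/4)/2. Key observation: the block from step 1 through step 4 cancels to the identity and can be dropped.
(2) Outcome |00> occurs with probability 1/2.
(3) The observable YZ averages to -1.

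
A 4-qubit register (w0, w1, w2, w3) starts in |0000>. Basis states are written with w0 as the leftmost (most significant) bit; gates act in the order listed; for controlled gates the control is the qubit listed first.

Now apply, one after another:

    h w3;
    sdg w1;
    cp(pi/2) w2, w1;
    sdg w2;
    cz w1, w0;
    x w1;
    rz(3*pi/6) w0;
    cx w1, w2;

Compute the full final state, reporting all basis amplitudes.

The resulting statevector has amplitude -sqrt(2)*exp(3*I*pi/4)/2 on |0110>, -sqrt(2)*exp(3*I*pi/4)/2 on |0111>, and 0 on every other basis state.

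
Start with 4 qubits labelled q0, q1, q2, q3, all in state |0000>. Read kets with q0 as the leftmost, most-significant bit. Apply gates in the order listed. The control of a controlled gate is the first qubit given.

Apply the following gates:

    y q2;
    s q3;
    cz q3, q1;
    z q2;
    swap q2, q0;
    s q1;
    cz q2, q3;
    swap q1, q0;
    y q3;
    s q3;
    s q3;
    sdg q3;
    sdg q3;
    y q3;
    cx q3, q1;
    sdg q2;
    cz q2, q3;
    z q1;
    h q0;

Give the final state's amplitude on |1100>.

|1100> carries amplitude sqrt(2)*I/2 in the final state. Key observation: the block from step 9 through step 14 cancels to the identity and can be dropped.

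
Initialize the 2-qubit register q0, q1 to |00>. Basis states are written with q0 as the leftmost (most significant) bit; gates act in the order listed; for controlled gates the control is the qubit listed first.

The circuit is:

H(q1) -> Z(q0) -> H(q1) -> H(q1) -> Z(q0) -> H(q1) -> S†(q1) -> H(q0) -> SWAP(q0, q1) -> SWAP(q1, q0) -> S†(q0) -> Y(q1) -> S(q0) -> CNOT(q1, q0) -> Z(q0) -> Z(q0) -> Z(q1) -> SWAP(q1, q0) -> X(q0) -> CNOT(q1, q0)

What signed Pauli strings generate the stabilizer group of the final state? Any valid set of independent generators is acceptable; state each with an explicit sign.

The stabilizer group can be generated by +XX, +ZZ, among other valid generating sets. Key observation: gates 1-6 undo each other exactly, leaving only the rest of the circuit to track.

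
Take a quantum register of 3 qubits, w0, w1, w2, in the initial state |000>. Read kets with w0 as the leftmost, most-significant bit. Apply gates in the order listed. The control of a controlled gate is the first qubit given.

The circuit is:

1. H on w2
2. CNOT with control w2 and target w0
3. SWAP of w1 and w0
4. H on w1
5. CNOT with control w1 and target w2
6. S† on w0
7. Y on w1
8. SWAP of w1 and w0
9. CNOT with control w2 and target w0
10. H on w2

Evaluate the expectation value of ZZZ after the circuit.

In the final state, ZZZ has expectation 1.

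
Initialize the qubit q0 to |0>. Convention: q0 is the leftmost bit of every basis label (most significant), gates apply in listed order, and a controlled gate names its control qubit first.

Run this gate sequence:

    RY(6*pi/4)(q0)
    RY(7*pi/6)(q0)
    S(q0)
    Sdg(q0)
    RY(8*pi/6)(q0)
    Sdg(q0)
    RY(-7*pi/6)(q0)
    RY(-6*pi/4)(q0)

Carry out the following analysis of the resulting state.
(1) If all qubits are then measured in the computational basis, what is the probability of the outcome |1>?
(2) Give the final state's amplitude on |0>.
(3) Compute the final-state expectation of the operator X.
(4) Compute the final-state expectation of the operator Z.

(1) A full measurement returns |1> with probability 3/4.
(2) The final state's coefficient on |0> equals -1/2.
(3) In the final state, X has expectation -sqrt(3)/2.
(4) In the final state, Z has expectation -1/2.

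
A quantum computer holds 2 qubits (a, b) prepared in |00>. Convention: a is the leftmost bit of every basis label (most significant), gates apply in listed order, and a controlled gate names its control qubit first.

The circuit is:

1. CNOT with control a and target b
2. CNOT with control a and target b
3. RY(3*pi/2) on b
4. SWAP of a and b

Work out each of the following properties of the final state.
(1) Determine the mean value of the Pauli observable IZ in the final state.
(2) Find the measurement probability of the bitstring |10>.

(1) The expectation value of IZ is 1.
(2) Outcome |10> occurs with probability 1/2.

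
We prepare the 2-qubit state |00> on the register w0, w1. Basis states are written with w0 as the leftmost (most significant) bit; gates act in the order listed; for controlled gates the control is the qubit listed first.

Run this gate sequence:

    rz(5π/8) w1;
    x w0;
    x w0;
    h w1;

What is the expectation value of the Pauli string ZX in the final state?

The expectation value of ZX is 1. Key observation: steps 2-3 multiply out to the identity, so the circuit reduces to the remaining gates.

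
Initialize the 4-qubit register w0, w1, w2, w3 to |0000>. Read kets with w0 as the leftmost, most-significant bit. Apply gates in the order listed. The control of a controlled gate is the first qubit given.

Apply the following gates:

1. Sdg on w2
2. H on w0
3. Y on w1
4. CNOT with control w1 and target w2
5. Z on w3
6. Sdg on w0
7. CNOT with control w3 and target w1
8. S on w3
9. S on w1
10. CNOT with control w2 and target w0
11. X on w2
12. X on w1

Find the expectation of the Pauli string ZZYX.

In the final state, ZZYX has expectation 0.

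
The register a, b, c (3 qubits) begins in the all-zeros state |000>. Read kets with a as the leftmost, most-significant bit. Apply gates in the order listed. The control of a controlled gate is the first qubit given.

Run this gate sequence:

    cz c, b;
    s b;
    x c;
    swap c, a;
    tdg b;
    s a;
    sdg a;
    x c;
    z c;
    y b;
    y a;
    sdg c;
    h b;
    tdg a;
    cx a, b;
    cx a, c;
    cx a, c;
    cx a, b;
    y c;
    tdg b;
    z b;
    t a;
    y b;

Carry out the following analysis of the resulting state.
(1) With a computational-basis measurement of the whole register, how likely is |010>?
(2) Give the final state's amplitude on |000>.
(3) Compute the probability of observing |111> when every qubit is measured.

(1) A full measurement returns |010> with probability 1/2.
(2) The amplitude on |000> is -sqrt(2)*exp(I*pi/4)/2.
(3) The probability of measuring |111> is 0.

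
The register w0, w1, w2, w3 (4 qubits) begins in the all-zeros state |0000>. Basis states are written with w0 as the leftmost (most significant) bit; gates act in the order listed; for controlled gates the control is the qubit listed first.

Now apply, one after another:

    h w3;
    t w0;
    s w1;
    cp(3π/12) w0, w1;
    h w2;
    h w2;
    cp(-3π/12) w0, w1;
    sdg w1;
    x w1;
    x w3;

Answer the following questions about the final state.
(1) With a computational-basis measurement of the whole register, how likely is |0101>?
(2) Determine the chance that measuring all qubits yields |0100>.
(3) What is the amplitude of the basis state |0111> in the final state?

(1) The probability of measuring |0101> is 1/2.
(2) A full measurement returns |0100> with probability 1/2.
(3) The amplitude on |0111> is 0.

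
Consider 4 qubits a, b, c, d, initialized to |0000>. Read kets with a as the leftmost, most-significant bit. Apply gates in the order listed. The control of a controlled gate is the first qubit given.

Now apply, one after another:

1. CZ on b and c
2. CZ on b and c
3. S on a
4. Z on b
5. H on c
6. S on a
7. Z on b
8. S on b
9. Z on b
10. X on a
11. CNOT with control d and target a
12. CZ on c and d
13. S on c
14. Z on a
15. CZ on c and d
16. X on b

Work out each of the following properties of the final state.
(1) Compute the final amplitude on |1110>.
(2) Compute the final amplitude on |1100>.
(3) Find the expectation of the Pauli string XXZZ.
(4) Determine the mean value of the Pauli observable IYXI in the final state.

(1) The amplitude on |1110> is -sqrt(2)*I/2. Key observation: the block from step 1 through step 2 cancels to the identity and can be dropped.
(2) |1100> carries amplitude -sqrt(2)/2 in the final state.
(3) The observable XXZZ averages to 0.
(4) The expectation value of IYXI is 0.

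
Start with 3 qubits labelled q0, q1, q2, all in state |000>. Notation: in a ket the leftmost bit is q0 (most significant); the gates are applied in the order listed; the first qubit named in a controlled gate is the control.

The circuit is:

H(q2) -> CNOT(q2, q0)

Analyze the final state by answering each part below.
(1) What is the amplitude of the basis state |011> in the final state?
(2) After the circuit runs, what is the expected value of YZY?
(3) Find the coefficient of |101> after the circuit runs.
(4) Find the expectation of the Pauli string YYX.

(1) The final state's coefficient on |011> equals 0.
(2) The expectation value of YZY is -1.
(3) |101> carries amplitude sqrt(2)/2 in the final state.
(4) The observable YYX averages to 0.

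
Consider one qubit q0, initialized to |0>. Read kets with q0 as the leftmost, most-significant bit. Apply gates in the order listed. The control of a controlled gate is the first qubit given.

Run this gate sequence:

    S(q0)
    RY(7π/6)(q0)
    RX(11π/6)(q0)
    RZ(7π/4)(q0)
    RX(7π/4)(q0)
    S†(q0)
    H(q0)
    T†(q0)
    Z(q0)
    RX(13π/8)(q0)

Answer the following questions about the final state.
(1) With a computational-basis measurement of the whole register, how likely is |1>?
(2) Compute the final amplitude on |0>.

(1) The probability of measuring |1> is -3*sqrt(1/2 - sqrt(2)/4)*sqrt(sqrt(2)/4 + 1/2)*sin(3*pi/16)**2/4 - sqrt(1/2 - sqrt(2)/4)*sqrt(sqrt(2)/4 + 1/2)*sin(3*pi/16)*cos(3*pi/16)/2 + sqrt(3)*sqrt(1/2 - sqrt(2)/4)*sqrt(sqrt(2)/4 + 1/2)*sin(3*pi/16)*cos(3*pi/16)/4 + sqrt(3)*sin(3*pi/16)*cos(3*pi/16)/8 + sin(3*pi/16)*cos(3*pi/16)/4 + sin(3*pi/16)**2/2 + 3*sqrt(1/2 - sqrt(2)/4)*sqrt(sqrt(2)/4 + 1/2)*cos(3*pi/16)**2/4 + cos(3*pi/16)**2/2 - 3*sqrt(2)*I*exp(-I*pi/4)*sin(3*pi/16)*cos(3*pi/16)/16 - sqrt(2)*I*exp(-I*pi/4)*cos(3*pi/16)**2/16 + sqrt(6)*exp(-I*pi/4)*cos(3*pi/16)**2/32 - sqrt(2)*I*exp(I*pi/4)*sin(3*pi/16)**2/16 - sqrt(6)*exp(I*pi/4)*sin(3*pi/16)**2/32 - sqrt(6)*exp(-I*pi/4)*sin(3*pi/16)**2/32 + sqrt(2)*I*exp(-I*pi/4)*sin(3*pi/16)**2/16 + sqrt(6)*exp(I*pi/4)*cos(3*pi/16)**2/32 + sqrt(2)*I*exp(I*pi/4)*cos(3*pi/16)**2/16 + 3*sqrt(2)*I*exp(I*pi/4)*sin(3*pi/16)*cos(3*pi/16)/16.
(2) |0> carries amplitude sqrt(2)*I*sqrt(sqrt(2)/4 + 1/2)*exp(7*I*pi/8)*cos(3*pi/16)/4 + sqrt(6)*I*sqrt(sqrt(2)/4 + 1/2)*exp(7*I*pi/8)*cos(3*pi/16)/8 - sqrt(2)*sqrt(sqrt(2)/4 + 1/2)*exp(5*I*pi/8)*sin(3*pi/16)/4 - sqrt(6)*sqrt(sqrt(2)/4 + 1/2)*exp(5*I*pi/8)*sin(3*pi/16)/8 - sqrt(6)*sqrt(sqrt(2)/4 + 1/2)*exp(7*I*pi/8)*cos(3*pi/16)/8 + sqrt(2)*I*sqrt(sqrt(2)/4 + 1/2)*exp(5*I*pi/8)*sin(3*pi/16)/4 - sqrt(2)*sqrt(1/2 - sqrt(2)/4)*exp(5*I*pi/8)*sin(3*pi/16)/4 - sqrt(6)*sqrt(1/2 - sqrt(2)/4)*exp(5*I*pi/8)*sin(3*pi/16)/8 + sqrt(2)*sqrt(sqrt(2)/4 + 1/2)*exp(-7*I*pi/8)*cos(3*pi/16)/8 - sqrt(2)*sqrt(1/2 - sqrt(2)/4)*exp(7*I*pi/8)*cos(3*pi/16)/4 + sqrt(2)*I*sqrt(1/2 - sqrt(2)/4)*exp(7*I*pi/8)*sin(3*pi/16)/8 - sqrt(2)*sqrt(sqrt(2)/4 + 1/2)*exp(7*I*pi/8)*sin(3*pi/16)/8 + sqrt(2)*I*sqrt(1/2 - sqrt(2)/4)*exp(5*I*pi/8)*sin(3*pi/16)/4 + sqrt(2)*sqrt(1/2 - sqrt(2)/4)*exp(-7*I*pi/8)*cos(3*pi/16)/8 + sqrt(2)*sqrt(1/2 - sqrt(2)/4)*exp(7*I*pi/8)*sin(3*pi/16)/8 - sqrt(6)*I*sqrt(1/2 - sqrt(2)/4)*exp(5*I*pi/8)*sin(3*pi/16)/8 + sqrt(6)*sqrt(1/2 - sqrt(2)/4)*exp(7*I*pi/8)*cos(3*pi/16)/8 - sqrt(2)*I*sqrt(1/2 - sqrt(2)/4)*exp(-7*I*pi/8)*cos(3*pi/16)/8 - sqrt(6)*I*sqrt(sqrt(2)/4 + 1/2)*exp(5*I*pi/8)*sin(3*pi/16)/8 - sqrt(2)*I*sqrt(sqrt(2)/4 + 1/2)*exp(7*I*pi/8)*sin(3*pi/16)/8 - sqrt(6)*I*sqrt(1/2 - sqrt(2)/4)*exp(7*I*pi/8)*cos(3*pi/16)/8 + sqrt(2)*sqrt(sqrt(2)/4 + 1/2)*exp(7*I*pi/8)*cos(3*pi/16)/4 - sqrt(2)*I*sqrt(1/2 - sqrt(2)/4)*exp(7*I*pi/8)*cos(3*pi/16)/4 - sqrt(2)*I*sqrt(sqrt(2)/4 + 1/2)*exp(-7*I*pi/8)*cos(3*pi/16)/8 in the final state.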